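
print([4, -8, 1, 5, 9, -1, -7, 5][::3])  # [4, 5, -7]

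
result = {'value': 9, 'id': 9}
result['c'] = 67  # {'value': 9, 'id': 9, 'c': 67}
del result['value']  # {'id': 9, 'c': 67}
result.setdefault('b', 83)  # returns 83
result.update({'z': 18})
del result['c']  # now {'id': 9, 'b': 83, 'z': 18}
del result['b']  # {'id': 9, 'z': 18}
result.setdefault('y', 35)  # 35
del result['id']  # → {'z': 18, 'y': 35}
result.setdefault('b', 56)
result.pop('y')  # 35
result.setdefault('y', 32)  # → 32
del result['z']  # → {'b': 56, 'y': 32}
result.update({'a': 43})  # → {'b': 56, 'y': 32, 'a': 43}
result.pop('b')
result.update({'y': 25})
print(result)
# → {'y': 25, 'a': 43}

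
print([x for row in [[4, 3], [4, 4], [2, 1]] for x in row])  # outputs [4, 3, 4, 4, 2, 1]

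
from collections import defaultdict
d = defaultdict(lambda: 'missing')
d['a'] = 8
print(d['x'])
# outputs missing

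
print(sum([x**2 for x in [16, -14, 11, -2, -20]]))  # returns 977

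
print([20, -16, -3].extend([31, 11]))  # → None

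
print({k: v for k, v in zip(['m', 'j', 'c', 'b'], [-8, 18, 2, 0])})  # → {'m': -8, 'j': 18, 'c': 2, 'b': 0}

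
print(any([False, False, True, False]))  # True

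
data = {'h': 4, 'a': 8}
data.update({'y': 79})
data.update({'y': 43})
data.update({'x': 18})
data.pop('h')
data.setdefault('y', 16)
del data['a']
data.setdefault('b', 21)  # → 21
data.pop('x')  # 18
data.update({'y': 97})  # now {'y': 97, 'b': 21}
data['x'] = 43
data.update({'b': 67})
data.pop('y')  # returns 97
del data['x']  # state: {'b': 67}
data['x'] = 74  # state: {'b': 67, 'x': 74}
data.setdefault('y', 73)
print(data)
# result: {'b': 67, 'x': 74, 'y': 73}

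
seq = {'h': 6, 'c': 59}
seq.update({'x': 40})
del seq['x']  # {'h': 6, 'c': 59}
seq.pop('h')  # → 6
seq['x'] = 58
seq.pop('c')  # 59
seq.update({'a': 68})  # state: {'x': 58, 'a': 68}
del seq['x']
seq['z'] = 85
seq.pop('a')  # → 68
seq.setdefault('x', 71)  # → 71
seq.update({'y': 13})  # {'z': 85, 'x': 71, 'y': 13}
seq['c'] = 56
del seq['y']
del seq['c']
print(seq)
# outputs {'z': 85, 'x': 71}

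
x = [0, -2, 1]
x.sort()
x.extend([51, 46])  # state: [-2, 0, 1, 51, 46]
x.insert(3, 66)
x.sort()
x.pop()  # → 66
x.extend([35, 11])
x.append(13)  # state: [-2, 0, 1, 46, 51, 35, 11, 13]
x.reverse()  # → [13, 11, 35, 51, 46, 1, 0, -2]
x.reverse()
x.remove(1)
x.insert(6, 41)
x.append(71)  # [-2, 0, 46, 51, 35, 11, 41, 13, 71]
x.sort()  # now [-2, 0, 11, 13, 35, 41, 46, 51, 71]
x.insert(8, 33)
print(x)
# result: [-2, 0, 11, 13, 35, 41, 46, 51, 33, 71]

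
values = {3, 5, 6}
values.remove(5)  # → {3, 6}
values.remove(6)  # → {3}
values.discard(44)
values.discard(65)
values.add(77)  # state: {3, 77}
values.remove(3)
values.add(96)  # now {77, 96}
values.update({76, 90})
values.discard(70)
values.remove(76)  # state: {77, 90, 96}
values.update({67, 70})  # {67, 70, 77, 90, 96}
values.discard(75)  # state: {67, 70, 77, 90, 96}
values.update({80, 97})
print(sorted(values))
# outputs [67, 70, 77, 80, 90, 96, 97]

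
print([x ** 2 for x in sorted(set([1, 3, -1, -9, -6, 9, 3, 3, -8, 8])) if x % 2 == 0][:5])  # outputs [64, 36, 64]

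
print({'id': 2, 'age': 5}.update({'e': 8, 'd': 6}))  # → None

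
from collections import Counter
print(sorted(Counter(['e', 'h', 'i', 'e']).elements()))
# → ['e', 'e', 'h', 'i']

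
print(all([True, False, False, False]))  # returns False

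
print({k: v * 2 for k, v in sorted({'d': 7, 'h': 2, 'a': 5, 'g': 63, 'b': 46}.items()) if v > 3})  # {'a': 10, 'b': 92, 'd': 14, 'g': 126}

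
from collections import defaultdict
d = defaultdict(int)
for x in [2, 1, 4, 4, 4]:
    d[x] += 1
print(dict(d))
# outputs {2: 1, 1: 1, 4: 3}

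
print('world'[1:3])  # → or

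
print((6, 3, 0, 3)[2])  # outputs 0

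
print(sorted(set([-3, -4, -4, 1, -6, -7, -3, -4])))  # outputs [-7, -6, -4, -3, 1]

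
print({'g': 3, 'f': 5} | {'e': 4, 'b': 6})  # {'g': 3, 'f': 5, 'e': 4, 'b': 6}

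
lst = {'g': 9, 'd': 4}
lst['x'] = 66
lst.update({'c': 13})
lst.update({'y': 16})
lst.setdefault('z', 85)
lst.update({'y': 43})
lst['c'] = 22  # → {'g': 9, 'd': 4, 'x': 66, 'c': 22, 'y': 43, 'z': 85}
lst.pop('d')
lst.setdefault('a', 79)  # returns 79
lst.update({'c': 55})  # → {'g': 9, 'x': 66, 'c': 55, 'y': 43, 'z': 85, 'a': 79}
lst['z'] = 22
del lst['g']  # {'x': 66, 'c': 55, 'y': 43, 'z': 22, 'a': 79}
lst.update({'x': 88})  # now {'x': 88, 'c': 55, 'y': 43, 'z': 22, 'a': 79}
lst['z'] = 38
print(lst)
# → {'x': 88, 'c': 55, 'y': 43, 'z': 38, 'a': 79}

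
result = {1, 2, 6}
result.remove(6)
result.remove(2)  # {1}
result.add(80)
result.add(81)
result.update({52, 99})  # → {1, 52, 80, 81, 99}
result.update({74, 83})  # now {1, 52, 74, 80, 81, 83, 99}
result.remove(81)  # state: {1, 52, 74, 80, 83, 99}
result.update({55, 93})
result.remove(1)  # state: {52, 55, 74, 80, 83, 93, 99}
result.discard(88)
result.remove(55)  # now {52, 74, 80, 83, 93, 99}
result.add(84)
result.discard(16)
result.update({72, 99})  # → {52, 72, 74, 80, 83, 84, 93, 99}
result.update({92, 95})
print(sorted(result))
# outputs [52, 72, 74, 80, 83, 84, 92, 93, 95, 99]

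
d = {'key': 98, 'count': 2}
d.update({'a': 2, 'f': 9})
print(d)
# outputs {'key': 98, 'count': 2, 'a': 2, 'f': 9}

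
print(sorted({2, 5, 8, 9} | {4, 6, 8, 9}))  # [2, 4, 5, 6, 8, 9]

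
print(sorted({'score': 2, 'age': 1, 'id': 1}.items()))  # [('age', 1), ('id', 1), ('score', 2)]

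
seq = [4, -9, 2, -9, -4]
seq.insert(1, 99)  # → [4, 99, -9, 2, -9, -4]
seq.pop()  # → -4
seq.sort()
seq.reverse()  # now [99, 4, 2, -9, -9]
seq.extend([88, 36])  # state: [99, 4, 2, -9, -9, 88, 36]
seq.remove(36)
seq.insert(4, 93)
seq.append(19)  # [99, 4, 2, -9, 93, -9, 88, 19]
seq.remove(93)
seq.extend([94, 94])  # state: [99, 4, 2, -9, -9, 88, 19, 94, 94]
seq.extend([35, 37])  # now [99, 4, 2, -9, -9, 88, 19, 94, 94, 35, 37]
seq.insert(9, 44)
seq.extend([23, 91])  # [99, 4, 2, -9, -9, 88, 19, 94, 94, 44, 35, 37, 23, 91]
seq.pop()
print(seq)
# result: [99, 4, 2, -9, -9, 88, 19, 94, 94, 44, 35, 37, 23]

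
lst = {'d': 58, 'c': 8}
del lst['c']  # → {'d': 58}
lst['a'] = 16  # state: {'d': 58, 'a': 16}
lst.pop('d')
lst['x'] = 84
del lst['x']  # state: {'a': 16}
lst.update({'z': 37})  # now {'a': 16, 'z': 37}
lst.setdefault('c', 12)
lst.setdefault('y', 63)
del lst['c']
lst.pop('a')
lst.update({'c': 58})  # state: {'z': 37, 'y': 63, 'c': 58}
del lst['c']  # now {'z': 37, 'y': 63}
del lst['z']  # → {'y': 63}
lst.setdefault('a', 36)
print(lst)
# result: {'y': 63, 'a': 36}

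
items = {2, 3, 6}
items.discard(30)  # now {2, 3, 6}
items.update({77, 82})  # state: {2, 3, 6, 77, 82}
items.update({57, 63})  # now {2, 3, 6, 57, 63, 77, 82}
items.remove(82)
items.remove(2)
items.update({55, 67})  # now {3, 6, 55, 57, 63, 67, 77}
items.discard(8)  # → {3, 6, 55, 57, 63, 67, 77}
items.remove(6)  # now {3, 55, 57, 63, 67, 77}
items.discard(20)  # {3, 55, 57, 63, 67, 77}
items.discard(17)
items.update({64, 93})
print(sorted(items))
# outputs [3, 55, 57, 63, 64, 67, 77, 93]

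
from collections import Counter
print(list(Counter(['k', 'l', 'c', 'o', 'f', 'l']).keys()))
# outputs ['k', 'l', 'c', 'o', 'f']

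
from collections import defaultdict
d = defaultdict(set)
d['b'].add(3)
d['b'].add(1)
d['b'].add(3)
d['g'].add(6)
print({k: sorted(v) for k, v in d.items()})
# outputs {'b': [1, 3], 'g': [6]}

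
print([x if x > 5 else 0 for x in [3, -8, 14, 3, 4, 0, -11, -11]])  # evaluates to [0, 0, 14, 0, 0, 0, 0, 0]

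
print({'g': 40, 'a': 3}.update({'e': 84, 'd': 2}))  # None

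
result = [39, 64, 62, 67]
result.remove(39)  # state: [64, 62, 67]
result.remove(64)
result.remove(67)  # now [62]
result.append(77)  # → [62, 77]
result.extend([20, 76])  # [62, 77, 20, 76]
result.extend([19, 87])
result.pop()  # 87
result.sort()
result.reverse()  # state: [77, 76, 62, 20, 19]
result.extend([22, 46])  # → [77, 76, 62, 20, 19, 22, 46]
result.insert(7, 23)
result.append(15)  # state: [77, 76, 62, 20, 19, 22, 46, 23, 15]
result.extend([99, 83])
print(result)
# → [77, 76, 62, 20, 19, 22, 46, 23, 15, 99, 83]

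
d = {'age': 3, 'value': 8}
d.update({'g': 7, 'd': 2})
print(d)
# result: {'age': 3, 'value': 8, 'g': 7, 'd': 2}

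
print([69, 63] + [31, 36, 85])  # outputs [69, 63, 31, 36, 85]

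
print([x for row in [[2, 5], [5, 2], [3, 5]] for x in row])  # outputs [2, 5, 5, 2, 3, 5]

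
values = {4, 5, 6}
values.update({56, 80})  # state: {4, 5, 6, 56, 80}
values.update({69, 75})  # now {4, 5, 6, 56, 69, 75, 80}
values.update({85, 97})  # {4, 5, 6, 56, 69, 75, 80, 85, 97}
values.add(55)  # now {4, 5, 6, 55, 56, 69, 75, 80, 85, 97}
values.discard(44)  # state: {4, 5, 6, 55, 56, 69, 75, 80, 85, 97}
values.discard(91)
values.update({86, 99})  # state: {4, 5, 6, 55, 56, 69, 75, 80, 85, 86, 97, 99}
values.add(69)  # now {4, 5, 6, 55, 56, 69, 75, 80, 85, 86, 97, 99}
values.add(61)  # {4, 5, 6, 55, 56, 61, 69, 75, 80, 85, 86, 97, 99}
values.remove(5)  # {4, 6, 55, 56, 61, 69, 75, 80, 85, 86, 97, 99}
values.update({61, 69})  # {4, 6, 55, 56, 61, 69, 75, 80, 85, 86, 97, 99}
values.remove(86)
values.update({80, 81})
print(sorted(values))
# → [4, 6, 55, 56, 61, 69, 75, 80, 81, 85, 97, 99]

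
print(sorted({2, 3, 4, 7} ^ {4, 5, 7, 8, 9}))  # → [2, 3, 5, 8, 9]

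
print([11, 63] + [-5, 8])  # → [11, 63, -5, 8]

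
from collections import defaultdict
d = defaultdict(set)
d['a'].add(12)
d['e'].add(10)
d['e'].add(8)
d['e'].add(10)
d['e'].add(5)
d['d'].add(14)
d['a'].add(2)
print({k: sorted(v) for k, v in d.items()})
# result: {'a': [2, 12], 'e': [5, 8, 10], 'd': [14]}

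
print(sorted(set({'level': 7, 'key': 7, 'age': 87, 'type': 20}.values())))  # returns [7, 20, 87]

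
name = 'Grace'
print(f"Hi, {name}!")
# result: Hi, Grace!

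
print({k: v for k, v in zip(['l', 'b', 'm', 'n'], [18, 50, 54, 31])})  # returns {'l': 18, 'b': 50, 'm': 54, 'n': 31}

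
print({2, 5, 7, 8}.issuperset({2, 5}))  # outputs True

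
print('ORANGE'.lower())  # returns orange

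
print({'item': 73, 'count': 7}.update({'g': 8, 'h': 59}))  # None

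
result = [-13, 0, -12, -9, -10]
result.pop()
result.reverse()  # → [-9, -12, 0, -13]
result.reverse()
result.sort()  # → [-13, -12, -9, 0]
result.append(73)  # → [-13, -12, -9, 0, 73]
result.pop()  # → 73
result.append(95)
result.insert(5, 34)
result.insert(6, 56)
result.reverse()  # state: [56, 34, 95, 0, -9, -12, -13]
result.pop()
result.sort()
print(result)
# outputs [-12, -9, 0, 34, 56, 95]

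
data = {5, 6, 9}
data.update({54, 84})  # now {5, 6, 9, 54, 84}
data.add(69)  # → {5, 6, 9, 54, 69, 84}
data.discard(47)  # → {5, 6, 9, 54, 69, 84}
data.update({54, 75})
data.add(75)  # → {5, 6, 9, 54, 69, 75, 84}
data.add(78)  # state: {5, 6, 9, 54, 69, 75, 78, 84}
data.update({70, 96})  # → {5, 6, 9, 54, 69, 70, 75, 78, 84, 96}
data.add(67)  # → {5, 6, 9, 54, 67, 69, 70, 75, 78, 84, 96}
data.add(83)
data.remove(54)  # {5, 6, 9, 67, 69, 70, 75, 78, 83, 84, 96}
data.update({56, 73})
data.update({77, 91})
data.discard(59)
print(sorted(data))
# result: [5, 6, 9, 56, 67, 69, 70, 73, 75, 77, 78, 83, 84, 91, 96]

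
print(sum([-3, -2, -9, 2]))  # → -12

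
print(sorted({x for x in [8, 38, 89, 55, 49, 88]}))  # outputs [8, 38, 49, 55, 88, 89]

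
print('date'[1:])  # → ate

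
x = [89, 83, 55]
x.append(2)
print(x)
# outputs [89, 83, 55, 2]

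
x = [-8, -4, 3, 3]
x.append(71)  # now [-8, -4, 3, 3, 71]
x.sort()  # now [-8, -4, 3, 3, 71]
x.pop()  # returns 71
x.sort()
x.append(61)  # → [-8, -4, 3, 3, 61]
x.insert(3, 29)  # [-8, -4, 3, 29, 3, 61]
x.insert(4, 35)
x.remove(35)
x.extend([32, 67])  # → [-8, -4, 3, 29, 3, 61, 32, 67]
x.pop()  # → 67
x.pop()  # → 32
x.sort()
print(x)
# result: [-8, -4, 3, 3, 29, 61]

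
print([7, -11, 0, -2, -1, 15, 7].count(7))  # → 2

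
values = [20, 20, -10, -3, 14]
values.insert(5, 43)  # [20, 20, -10, -3, 14, 43]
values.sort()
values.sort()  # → [-10, -3, 14, 20, 20, 43]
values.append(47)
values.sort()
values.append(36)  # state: [-10, -3, 14, 20, 20, 43, 47, 36]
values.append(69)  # [-10, -3, 14, 20, 20, 43, 47, 36, 69]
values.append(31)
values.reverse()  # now [31, 69, 36, 47, 43, 20, 20, 14, -3, -10]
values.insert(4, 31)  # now [31, 69, 36, 47, 31, 43, 20, 20, 14, -3, -10]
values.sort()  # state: [-10, -3, 14, 20, 20, 31, 31, 36, 43, 47, 69]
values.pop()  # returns 69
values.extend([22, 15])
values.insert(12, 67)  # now [-10, -3, 14, 20, 20, 31, 31, 36, 43, 47, 22, 15, 67]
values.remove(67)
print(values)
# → [-10, -3, 14, 20, 20, 31, 31, 36, 43, 47, 22, 15]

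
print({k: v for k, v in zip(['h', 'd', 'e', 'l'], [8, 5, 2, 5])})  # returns {'h': 8, 'd': 5, 'e': 2, 'l': 5}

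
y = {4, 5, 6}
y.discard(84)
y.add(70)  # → {4, 5, 6, 70}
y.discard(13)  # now {4, 5, 6, 70}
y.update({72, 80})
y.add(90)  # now {4, 5, 6, 70, 72, 80, 90}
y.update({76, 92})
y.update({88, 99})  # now {4, 5, 6, 70, 72, 76, 80, 88, 90, 92, 99}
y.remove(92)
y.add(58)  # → {4, 5, 6, 58, 70, 72, 76, 80, 88, 90, 99}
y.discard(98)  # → {4, 5, 6, 58, 70, 72, 76, 80, 88, 90, 99}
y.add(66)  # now {4, 5, 6, 58, 66, 70, 72, 76, 80, 88, 90, 99}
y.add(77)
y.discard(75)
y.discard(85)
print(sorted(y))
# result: [4, 5, 6, 58, 66, 70, 72, 76, 77, 80, 88, 90, 99]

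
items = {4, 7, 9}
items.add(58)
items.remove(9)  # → {4, 7, 58}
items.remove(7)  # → {4, 58}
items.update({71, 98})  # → {4, 58, 71, 98}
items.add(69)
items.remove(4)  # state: {58, 69, 71, 98}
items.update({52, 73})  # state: {52, 58, 69, 71, 73, 98}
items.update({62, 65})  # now {52, 58, 62, 65, 69, 71, 73, 98}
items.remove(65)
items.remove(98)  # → {52, 58, 62, 69, 71, 73}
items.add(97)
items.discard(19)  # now {52, 58, 62, 69, 71, 73, 97}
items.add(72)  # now {52, 58, 62, 69, 71, 72, 73, 97}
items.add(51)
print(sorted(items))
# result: [51, 52, 58, 62, 69, 71, 72, 73, 97]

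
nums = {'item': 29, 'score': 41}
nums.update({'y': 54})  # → {'item': 29, 'score': 41, 'y': 54}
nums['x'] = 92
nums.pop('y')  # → 54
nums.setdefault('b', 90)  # 90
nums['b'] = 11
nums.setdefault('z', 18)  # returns 18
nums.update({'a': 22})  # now {'item': 29, 'score': 41, 'x': 92, 'b': 11, 'z': 18, 'a': 22}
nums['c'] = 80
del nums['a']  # {'item': 29, 'score': 41, 'x': 92, 'b': 11, 'z': 18, 'c': 80}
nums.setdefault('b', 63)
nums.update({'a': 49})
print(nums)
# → {'item': 29, 'score': 41, 'x': 92, 'b': 11, 'z': 18, 'c': 80, 'a': 49}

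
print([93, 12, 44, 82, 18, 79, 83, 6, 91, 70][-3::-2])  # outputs [6, 79, 82, 12]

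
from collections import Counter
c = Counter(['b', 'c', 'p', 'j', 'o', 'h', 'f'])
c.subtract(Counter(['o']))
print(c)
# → Counter({'b': 1, 'c': 1, 'p': 1, 'j': 1, 'h': 1, 'f': 1, 'o': 0})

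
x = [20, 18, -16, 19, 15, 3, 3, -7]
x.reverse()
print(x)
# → [-7, 3, 3, 15, 19, -16, 18, 20]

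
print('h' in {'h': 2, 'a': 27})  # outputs True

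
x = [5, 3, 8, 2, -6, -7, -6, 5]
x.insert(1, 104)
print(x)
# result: [5, 104, 3, 8, 2, -6, -7, -6, 5]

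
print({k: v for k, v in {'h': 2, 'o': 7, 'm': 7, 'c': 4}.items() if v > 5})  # {'o': 7, 'm': 7}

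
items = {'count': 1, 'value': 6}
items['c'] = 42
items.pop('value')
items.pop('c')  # 42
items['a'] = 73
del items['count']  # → {'a': 73}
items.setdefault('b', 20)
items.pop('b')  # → 20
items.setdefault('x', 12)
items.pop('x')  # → 12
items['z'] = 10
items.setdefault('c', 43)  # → 43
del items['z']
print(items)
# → {'a': 73, 'c': 43}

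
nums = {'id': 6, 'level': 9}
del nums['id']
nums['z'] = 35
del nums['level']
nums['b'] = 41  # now {'z': 35, 'b': 41}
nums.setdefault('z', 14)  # 35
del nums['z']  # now {'b': 41}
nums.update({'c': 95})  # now {'b': 41, 'c': 95}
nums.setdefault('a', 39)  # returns 39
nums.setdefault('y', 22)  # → 22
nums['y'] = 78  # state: {'b': 41, 'c': 95, 'a': 39, 'y': 78}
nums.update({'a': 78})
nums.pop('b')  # 41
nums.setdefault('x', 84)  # 84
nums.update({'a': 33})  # {'c': 95, 'a': 33, 'y': 78, 'x': 84}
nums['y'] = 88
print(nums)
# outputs {'c': 95, 'a': 33, 'y': 88, 'x': 84}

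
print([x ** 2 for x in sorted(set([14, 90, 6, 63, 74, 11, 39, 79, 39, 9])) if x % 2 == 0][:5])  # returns [36, 196, 5476, 8100]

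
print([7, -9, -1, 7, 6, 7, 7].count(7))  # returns 4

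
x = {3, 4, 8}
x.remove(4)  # {3, 8}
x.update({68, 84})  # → {3, 8, 68, 84}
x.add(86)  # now {3, 8, 68, 84, 86}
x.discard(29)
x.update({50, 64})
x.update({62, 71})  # {3, 8, 50, 62, 64, 68, 71, 84, 86}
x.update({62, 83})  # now {3, 8, 50, 62, 64, 68, 71, 83, 84, 86}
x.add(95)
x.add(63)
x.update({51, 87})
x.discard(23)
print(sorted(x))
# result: [3, 8, 50, 51, 62, 63, 64, 68, 71, 83, 84, 86, 87, 95]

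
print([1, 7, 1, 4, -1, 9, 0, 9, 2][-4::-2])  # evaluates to [9, 4, 7]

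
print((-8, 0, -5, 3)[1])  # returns 0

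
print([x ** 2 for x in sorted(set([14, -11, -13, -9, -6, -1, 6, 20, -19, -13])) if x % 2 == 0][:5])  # [36, 36, 196, 400]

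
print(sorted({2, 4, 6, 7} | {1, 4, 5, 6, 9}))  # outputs [1, 2, 4, 5, 6, 7, 9]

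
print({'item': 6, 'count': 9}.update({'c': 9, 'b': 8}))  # None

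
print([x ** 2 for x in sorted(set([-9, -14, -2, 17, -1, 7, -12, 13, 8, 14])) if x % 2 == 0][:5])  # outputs [196, 144, 4, 64, 196]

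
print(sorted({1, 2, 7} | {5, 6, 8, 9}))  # [1, 2, 5, 6, 7, 8, 9]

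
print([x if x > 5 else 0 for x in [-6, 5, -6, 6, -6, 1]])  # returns [0, 0, 0, 6, 0, 0]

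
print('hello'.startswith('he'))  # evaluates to True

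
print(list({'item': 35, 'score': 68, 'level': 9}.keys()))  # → ['item', 'score', 'level']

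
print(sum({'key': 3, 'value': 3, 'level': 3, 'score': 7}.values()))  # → 16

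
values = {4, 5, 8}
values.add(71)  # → {4, 5, 8, 71}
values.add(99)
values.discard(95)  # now {4, 5, 8, 71, 99}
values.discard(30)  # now {4, 5, 8, 71, 99}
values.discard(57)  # {4, 5, 8, 71, 99}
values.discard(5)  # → {4, 8, 71, 99}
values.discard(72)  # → {4, 8, 71, 99}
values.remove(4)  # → {8, 71, 99}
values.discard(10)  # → {8, 71, 99}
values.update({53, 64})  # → {8, 53, 64, 71, 99}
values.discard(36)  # {8, 53, 64, 71, 99}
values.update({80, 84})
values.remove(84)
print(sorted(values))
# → [8, 53, 64, 71, 80, 99]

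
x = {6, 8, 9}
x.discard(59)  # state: {6, 8, 9}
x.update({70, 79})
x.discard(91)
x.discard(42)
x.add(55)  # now {6, 8, 9, 55, 70, 79}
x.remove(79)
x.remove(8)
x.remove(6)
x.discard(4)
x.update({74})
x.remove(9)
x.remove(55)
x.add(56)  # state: {56, 70, 74}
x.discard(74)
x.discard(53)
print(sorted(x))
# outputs [56, 70]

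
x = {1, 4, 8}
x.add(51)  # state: {1, 4, 8, 51}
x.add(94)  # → {1, 4, 8, 51, 94}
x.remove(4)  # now {1, 8, 51, 94}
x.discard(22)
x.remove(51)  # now {1, 8, 94}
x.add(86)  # {1, 8, 86, 94}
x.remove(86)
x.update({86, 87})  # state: {1, 8, 86, 87, 94}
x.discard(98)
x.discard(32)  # {1, 8, 86, 87, 94}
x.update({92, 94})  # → {1, 8, 86, 87, 92, 94}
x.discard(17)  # {1, 8, 86, 87, 92, 94}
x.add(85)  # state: {1, 8, 85, 86, 87, 92, 94}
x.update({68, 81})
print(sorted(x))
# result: [1, 8, 68, 81, 85, 86, 87, 92, 94]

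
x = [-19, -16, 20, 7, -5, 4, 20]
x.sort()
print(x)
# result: [-19, -16, -5, 4, 7, 20, 20]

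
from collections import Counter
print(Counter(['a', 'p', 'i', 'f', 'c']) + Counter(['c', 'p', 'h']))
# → Counter({'p': 2, 'c': 2, 'a': 1, 'i': 1, 'f': 1, 'h': 1})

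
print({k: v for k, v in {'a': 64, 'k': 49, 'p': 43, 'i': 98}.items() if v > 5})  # {'a': 64, 'k': 49, 'p': 43, 'i': 98}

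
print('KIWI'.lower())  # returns kiwi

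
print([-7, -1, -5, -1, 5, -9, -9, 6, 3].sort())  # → None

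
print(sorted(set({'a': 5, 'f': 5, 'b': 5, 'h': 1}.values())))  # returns [1, 5]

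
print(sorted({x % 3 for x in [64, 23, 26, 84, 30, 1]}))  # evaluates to [0, 1, 2]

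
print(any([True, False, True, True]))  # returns True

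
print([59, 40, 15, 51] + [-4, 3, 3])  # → [59, 40, 15, 51, -4, 3, 3]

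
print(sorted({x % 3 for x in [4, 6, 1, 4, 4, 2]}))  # [0, 1, 2]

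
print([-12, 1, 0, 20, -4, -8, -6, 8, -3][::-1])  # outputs [-3, 8, -6, -8, -4, 20, 0, 1, -12]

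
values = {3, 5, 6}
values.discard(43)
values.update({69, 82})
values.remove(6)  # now {3, 5, 69, 82}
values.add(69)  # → {3, 5, 69, 82}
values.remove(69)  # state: {3, 5, 82}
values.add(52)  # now {3, 5, 52, 82}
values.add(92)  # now {3, 5, 52, 82, 92}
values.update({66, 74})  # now {3, 5, 52, 66, 74, 82, 92}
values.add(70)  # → {3, 5, 52, 66, 70, 74, 82, 92}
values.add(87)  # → {3, 5, 52, 66, 70, 74, 82, 87, 92}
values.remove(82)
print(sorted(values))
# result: [3, 5, 52, 66, 70, 74, 87, 92]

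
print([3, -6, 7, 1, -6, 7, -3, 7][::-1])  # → [7, -3, 7, -6, 1, 7, -6, 3]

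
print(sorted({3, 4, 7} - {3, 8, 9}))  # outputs [4, 7]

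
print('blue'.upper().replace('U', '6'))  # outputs BL6E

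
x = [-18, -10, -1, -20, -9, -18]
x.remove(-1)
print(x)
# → [-18, -10, -20, -9, -18]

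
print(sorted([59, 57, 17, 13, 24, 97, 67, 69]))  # [13, 17, 24, 57, 59, 67, 69, 97]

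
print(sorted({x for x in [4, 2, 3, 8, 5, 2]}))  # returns [2, 3, 4, 5, 8]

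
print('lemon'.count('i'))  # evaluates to 0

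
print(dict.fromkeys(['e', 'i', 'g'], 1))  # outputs {'e': 1, 'i': 1, 'g': 1}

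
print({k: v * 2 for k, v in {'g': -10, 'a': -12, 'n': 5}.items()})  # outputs {'g': -20, 'a': -24, 'n': 10}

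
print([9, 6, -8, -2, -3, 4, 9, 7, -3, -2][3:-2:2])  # [-2, 4, 7]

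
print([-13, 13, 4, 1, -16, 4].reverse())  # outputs None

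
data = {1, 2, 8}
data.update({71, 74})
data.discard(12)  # {1, 2, 8, 71, 74}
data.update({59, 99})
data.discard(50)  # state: {1, 2, 8, 59, 71, 74, 99}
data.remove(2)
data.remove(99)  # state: {1, 8, 59, 71, 74}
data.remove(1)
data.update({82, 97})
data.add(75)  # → {8, 59, 71, 74, 75, 82, 97}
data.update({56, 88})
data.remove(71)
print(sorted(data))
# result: [8, 56, 59, 74, 75, 82, 88, 97]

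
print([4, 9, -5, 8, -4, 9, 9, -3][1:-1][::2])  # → [9, 8, 9]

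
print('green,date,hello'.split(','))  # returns ['green', 'date', 'hello']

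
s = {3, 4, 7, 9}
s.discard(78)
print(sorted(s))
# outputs [3, 4, 7, 9]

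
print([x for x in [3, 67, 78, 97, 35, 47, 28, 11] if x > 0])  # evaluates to [3, 67, 78, 97, 35, 47, 28, 11]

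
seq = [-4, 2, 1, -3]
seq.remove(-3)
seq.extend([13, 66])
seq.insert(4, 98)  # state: [-4, 2, 1, 13, 98, 66]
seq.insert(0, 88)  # [88, -4, 2, 1, 13, 98, 66]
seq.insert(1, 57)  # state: [88, 57, -4, 2, 1, 13, 98, 66]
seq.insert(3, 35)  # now [88, 57, -4, 35, 2, 1, 13, 98, 66]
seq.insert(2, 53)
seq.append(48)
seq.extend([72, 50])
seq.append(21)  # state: [88, 57, 53, -4, 35, 2, 1, 13, 98, 66, 48, 72, 50, 21]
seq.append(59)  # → [88, 57, 53, -4, 35, 2, 1, 13, 98, 66, 48, 72, 50, 21, 59]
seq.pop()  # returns 59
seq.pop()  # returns 21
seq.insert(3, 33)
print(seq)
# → [88, 57, 53, 33, -4, 35, 2, 1, 13, 98, 66, 48, 72, 50]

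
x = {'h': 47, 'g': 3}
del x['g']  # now {'h': 47}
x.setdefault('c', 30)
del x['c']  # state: {'h': 47}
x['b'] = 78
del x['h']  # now {'b': 78}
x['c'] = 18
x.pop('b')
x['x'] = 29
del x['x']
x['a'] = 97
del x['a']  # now {'c': 18}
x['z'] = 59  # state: {'c': 18, 'z': 59}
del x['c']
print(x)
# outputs {'z': 59}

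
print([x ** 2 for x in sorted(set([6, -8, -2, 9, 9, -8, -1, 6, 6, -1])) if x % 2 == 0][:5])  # [64, 4, 36]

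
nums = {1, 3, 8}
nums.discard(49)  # {1, 3, 8}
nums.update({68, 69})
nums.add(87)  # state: {1, 3, 8, 68, 69, 87}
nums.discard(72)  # {1, 3, 8, 68, 69, 87}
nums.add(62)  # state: {1, 3, 8, 62, 68, 69, 87}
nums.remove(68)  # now {1, 3, 8, 62, 69, 87}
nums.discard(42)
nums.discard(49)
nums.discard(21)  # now {1, 3, 8, 62, 69, 87}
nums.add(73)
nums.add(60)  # {1, 3, 8, 60, 62, 69, 73, 87}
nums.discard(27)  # {1, 3, 8, 60, 62, 69, 73, 87}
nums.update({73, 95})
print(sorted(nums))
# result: [1, 3, 8, 60, 62, 69, 73, 87, 95]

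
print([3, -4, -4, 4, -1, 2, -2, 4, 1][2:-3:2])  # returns [-4, -1]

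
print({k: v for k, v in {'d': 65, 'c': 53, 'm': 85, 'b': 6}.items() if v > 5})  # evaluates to {'d': 65, 'c': 53, 'm': 85, 'b': 6}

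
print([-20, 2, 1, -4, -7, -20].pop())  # -20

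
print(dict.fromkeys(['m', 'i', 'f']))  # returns {'m': None, 'i': None, 'f': None}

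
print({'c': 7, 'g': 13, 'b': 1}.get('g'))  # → 13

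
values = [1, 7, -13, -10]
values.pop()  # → -10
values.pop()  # -13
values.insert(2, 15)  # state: [1, 7, 15]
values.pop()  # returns 15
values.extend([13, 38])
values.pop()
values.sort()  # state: [1, 7, 13]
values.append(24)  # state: [1, 7, 13, 24]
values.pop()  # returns 24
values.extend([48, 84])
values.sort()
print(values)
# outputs [1, 7, 13, 48, 84]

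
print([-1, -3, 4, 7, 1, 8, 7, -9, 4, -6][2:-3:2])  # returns [4, 1, 7]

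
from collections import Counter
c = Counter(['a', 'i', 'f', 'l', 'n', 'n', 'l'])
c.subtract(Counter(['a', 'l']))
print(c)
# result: Counter({'n': 2, 'i': 1, 'f': 1, 'l': 1, 'a': 0})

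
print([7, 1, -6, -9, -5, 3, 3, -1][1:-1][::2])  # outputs [1, -9, 3]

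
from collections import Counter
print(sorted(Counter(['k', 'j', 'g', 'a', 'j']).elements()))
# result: ['a', 'g', 'j', 'j', 'k']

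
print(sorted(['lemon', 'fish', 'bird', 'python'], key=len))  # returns ['fish', 'bird', 'lemon', 'python']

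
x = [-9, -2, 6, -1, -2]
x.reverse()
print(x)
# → [-2, -1, 6, -2, -9]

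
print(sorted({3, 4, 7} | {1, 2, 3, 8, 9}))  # [1, 2, 3, 4, 7, 8, 9]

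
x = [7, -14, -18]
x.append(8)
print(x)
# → [7, -14, -18, 8]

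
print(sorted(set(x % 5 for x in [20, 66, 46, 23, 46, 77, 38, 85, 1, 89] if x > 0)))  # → [0, 1, 2, 3, 4]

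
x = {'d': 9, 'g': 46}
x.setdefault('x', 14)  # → 14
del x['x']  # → {'d': 9, 'g': 46}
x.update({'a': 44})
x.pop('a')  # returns 44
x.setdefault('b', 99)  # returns 99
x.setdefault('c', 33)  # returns 33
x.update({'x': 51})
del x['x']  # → {'d': 9, 'g': 46, 'b': 99, 'c': 33}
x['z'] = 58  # {'d': 9, 'g': 46, 'b': 99, 'c': 33, 'z': 58}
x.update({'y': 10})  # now {'d': 9, 'g': 46, 'b': 99, 'c': 33, 'z': 58, 'y': 10}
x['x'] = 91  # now {'d': 9, 'g': 46, 'b': 99, 'c': 33, 'z': 58, 'y': 10, 'x': 91}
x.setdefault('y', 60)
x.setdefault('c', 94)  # 33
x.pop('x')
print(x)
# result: {'d': 9, 'g': 46, 'b': 99, 'c': 33, 'z': 58, 'y': 10}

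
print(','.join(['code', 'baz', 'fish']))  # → code,baz,fish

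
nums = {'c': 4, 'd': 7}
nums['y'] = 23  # {'c': 4, 'd': 7, 'y': 23}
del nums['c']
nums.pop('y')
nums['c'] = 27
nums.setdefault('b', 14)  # 14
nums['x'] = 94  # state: {'d': 7, 'c': 27, 'b': 14, 'x': 94}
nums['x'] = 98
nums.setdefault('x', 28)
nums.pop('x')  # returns 98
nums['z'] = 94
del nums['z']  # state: {'d': 7, 'c': 27, 'b': 14}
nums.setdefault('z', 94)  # 94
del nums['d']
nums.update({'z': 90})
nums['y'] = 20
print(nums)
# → {'c': 27, 'b': 14, 'z': 90, 'y': 20}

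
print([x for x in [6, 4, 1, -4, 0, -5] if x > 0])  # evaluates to [6, 4, 1]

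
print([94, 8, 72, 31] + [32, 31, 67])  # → [94, 8, 72, 31, 32, 31, 67]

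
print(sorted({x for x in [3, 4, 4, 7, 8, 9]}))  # [3, 4, 7, 8, 9]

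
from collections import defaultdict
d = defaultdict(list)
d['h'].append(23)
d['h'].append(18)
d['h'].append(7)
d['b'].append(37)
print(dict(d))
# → {'h': [23, 18, 7], 'b': [37]}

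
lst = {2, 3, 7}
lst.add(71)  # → {2, 3, 7, 71}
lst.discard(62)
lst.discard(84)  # {2, 3, 7, 71}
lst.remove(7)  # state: {2, 3, 71}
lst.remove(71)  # {2, 3}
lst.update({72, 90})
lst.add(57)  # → {2, 3, 57, 72, 90}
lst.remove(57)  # {2, 3, 72, 90}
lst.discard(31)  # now {2, 3, 72, 90}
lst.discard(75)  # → {2, 3, 72, 90}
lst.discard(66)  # {2, 3, 72, 90}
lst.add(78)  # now {2, 3, 72, 78, 90}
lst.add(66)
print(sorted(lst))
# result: [2, 3, 66, 72, 78, 90]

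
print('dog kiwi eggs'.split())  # ['dog', 'kiwi', 'eggs']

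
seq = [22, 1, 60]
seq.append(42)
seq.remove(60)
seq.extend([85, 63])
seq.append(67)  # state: [22, 1, 42, 85, 63, 67]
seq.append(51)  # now [22, 1, 42, 85, 63, 67, 51]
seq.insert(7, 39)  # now [22, 1, 42, 85, 63, 67, 51, 39]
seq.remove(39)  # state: [22, 1, 42, 85, 63, 67, 51]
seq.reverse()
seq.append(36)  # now [51, 67, 63, 85, 42, 1, 22, 36]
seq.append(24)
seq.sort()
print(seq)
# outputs [1, 22, 24, 36, 42, 51, 63, 67, 85]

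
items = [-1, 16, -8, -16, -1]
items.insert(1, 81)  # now [-1, 81, 16, -8, -16, -1]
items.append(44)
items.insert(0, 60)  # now [60, -1, 81, 16, -8, -16, -1, 44]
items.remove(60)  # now [-1, 81, 16, -8, -16, -1, 44]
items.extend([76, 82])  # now [-1, 81, 16, -8, -16, -1, 44, 76, 82]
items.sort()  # [-16, -8, -1, -1, 16, 44, 76, 81, 82]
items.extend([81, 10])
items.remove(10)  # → [-16, -8, -1, -1, 16, 44, 76, 81, 82, 81]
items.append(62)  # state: [-16, -8, -1, -1, 16, 44, 76, 81, 82, 81, 62]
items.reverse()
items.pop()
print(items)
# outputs [62, 81, 82, 81, 76, 44, 16, -1, -1, -8]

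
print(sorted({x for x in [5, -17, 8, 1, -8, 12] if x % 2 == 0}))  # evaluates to [-8, 8, 12]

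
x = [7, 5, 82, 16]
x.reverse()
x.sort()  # [5, 7, 16, 82]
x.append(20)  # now [5, 7, 16, 82, 20]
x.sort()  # [5, 7, 16, 20, 82]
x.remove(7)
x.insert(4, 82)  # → [5, 16, 20, 82, 82]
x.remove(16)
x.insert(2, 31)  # [5, 20, 31, 82, 82]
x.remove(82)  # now [5, 20, 31, 82]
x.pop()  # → 82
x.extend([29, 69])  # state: [5, 20, 31, 29, 69]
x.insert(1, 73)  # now [5, 73, 20, 31, 29, 69]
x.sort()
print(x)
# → [5, 20, 29, 31, 69, 73]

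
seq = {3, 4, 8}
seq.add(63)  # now {3, 4, 8, 63}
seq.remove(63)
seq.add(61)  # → {3, 4, 8, 61}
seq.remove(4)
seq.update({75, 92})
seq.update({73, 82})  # {3, 8, 61, 73, 75, 82, 92}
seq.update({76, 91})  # {3, 8, 61, 73, 75, 76, 82, 91, 92}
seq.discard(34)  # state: {3, 8, 61, 73, 75, 76, 82, 91, 92}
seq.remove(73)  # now {3, 8, 61, 75, 76, 82, 91, 92}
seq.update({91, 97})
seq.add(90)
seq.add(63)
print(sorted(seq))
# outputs [3, 8, 61, 63, 75, 76, 82, 90, 91, 92, 97]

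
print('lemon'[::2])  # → lmn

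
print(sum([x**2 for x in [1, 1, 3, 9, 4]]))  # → 108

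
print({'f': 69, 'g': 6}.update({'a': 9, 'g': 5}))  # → None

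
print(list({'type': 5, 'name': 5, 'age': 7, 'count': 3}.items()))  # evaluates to [('type', 5), ('name', 5), ('age', 7), ('count', 3)]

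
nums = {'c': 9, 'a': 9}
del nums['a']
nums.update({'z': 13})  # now {'c': 9, 'z': 13}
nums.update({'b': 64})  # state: {'c': 9, 'z': 13, 'b': 64}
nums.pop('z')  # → 13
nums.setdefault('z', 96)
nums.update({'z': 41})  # {'c': 9, 'b': 64, 'z': 41}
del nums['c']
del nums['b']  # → {'z': 41}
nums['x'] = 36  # {'z': 41, 'x': 36}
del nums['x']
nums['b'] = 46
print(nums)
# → {'z': 41, 'b': 46}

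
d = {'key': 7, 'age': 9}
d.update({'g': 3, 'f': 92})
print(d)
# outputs {'key': 7, 'age': 9, 'g': 3, 'f': 92}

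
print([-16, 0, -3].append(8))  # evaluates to None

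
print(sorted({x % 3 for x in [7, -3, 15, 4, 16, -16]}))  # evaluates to [0, 1, 2]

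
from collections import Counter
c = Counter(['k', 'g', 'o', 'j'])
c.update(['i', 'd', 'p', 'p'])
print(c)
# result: Counter({'p': 2, 'k': 1, 'g': 1, 'o': 1, 'j': 1, 'i': 1, 'd': 1})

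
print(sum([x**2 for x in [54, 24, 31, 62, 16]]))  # 8553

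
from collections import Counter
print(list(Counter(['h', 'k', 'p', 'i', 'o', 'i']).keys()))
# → ['h', 'k', 'p', 'i', 'o']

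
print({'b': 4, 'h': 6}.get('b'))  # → 4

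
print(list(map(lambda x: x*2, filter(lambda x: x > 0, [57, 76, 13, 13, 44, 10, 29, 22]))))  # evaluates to [114, 152, 26, 26, 88, 20, 58, 44]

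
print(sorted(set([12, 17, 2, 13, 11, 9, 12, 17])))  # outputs [2, 9, 11, 12, 13, 17]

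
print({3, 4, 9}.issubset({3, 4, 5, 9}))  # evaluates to True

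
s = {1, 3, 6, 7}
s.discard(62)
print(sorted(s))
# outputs [1, 3, 6, 7]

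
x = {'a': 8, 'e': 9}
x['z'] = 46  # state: {'a': 8, 'e': 9, 'z': 46}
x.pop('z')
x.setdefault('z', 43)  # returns 43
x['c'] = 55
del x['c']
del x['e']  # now {'a': 8, 'z': 43}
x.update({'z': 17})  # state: {'a': 8, 'z': 17}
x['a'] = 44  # {'a': 44, 'z': 17}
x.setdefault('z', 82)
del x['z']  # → {'a': 44}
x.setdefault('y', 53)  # 53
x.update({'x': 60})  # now {'a': 44, 'y': 53, 'x': 60}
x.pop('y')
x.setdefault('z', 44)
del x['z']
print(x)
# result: {'a': 44, 'x': 60}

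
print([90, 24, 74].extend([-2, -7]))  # None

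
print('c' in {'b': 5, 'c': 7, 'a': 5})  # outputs True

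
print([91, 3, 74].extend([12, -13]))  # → None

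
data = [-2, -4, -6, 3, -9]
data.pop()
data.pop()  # 3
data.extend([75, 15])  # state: [-2, -4, -6, 75, 15]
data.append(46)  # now [-2, -4, -6, 75, 15, 46]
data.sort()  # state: [-6, -4, -2, 15, 46, 75]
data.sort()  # [-6, -4, -2, 15, 46, 75]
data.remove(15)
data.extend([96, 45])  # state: [-6, -4, -2, 46, 75, 96, 45]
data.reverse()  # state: [45, 96, 75, 46, -2, -4, -6]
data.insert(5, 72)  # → [45, 96, 75, 46, -2, 72, -4, -6]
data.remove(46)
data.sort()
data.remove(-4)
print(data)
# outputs [-6, -2, 45, 72, 75, 96]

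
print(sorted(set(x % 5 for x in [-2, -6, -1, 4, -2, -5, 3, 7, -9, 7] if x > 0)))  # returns [2, 3, 4]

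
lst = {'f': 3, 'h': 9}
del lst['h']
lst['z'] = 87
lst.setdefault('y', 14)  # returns 14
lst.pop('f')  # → 3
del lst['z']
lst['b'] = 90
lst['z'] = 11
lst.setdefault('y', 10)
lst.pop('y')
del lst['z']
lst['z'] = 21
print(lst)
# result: {'b': 90, 'z': 21}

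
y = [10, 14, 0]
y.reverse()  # [0, 14, 10]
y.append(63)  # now [0, 14, 10, 63]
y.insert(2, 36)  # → [0, 14, 36, 10, 63]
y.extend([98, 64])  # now [0, 14, 36, 10, 63, 98, 64]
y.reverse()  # [64, 98, 63, 10, 36, 14, 0]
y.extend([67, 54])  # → [64, 98, 63, 10, 36, 14, 0, 67, 54]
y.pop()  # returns 54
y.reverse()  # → [67, 0, 14, 36, 10, 63, 98, 64]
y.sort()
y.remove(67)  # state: [0, 10, 14, 36, 63, 64, 98]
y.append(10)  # [0, 10, 14, 36, 63, 64, 98, 10]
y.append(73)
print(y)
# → [0, 10, 14, 36, 63, 64, 98, 10, 73]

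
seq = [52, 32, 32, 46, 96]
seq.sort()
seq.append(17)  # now [32, 32, 46, 52, 96, 17]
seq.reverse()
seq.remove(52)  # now [17, 96, 46, 32, 32]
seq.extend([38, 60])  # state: [17, 96, 46, 32, 32, 38, 60]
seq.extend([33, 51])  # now [17, 96, 46, 32, 32, 38, 60, 33, 51]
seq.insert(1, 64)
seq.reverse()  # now [51, 33, 60, 38, 32, 32, 46, 96, 64, 17]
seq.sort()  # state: [17, 32, 32, 33, 38, 46, 51, 60, 64, 96]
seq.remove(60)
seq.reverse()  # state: [96, 64, 51, 46, 38, 33, 32, 32, 17]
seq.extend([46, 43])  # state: [96, 64, 51, 46, 38, 33, 32, 32, 17, 46, 43]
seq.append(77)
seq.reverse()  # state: [77, 43, 46, 17, 32, 32, 33, 38, 46, 51, 64, 96]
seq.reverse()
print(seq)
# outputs [96, 64, 51, 46, 38, 33, 32, 32, 17, 46, 43, 77]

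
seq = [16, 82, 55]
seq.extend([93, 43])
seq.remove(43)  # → [16, 82, 55, 93]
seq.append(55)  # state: [16, 82, 55, 93, 55]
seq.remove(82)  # [16, 55, 93, 55]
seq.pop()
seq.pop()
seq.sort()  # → [16, 55]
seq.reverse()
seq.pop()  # 16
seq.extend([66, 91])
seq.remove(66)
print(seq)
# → [55, 91]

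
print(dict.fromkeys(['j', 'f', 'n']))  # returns {'j': None, 'f': None, 'n': None}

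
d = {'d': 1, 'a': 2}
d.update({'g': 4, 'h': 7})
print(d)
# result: {'d': 1, 'a': 2, 'g': 4, 'h': 7}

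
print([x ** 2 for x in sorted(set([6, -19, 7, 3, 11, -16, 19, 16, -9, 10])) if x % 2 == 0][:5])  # [256, 36, 100, 256]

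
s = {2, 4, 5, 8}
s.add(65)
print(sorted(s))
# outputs [2, 4, 5, 8, 65]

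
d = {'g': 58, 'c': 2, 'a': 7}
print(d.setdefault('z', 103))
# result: 103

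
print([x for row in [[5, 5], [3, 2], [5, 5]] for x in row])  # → [5, 5, 3, 2, 5, 5]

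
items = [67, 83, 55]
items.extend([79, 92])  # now [67, 83, 55, 79, 92]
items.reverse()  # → [92, 79, 55, 83, 67]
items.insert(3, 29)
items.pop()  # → 67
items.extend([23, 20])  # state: [92, 79, 55, 29, 83, 23, 20]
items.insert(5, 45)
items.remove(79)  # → [92, 55, 29, 83, 45, 23, 20]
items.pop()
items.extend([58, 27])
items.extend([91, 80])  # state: [92, 55, 29, 83, 45, 23, 58, 27, 91, 80]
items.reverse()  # [80, 91, 27, 58, 23, 45, 83, 29, 55, 92]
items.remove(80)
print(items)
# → [91, 27, 58, 23, 45, 83, 29, 55, 92]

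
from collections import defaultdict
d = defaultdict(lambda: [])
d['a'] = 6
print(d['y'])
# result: []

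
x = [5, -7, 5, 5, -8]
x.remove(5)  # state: [-7, 5, 5, -8]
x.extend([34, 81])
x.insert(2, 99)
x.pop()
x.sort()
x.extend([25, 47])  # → [-8, -7, 5, 5, 34, 99, 25, 47]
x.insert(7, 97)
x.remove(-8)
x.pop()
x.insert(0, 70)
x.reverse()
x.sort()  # [-7, 5, 5, 25, 34, 70, 97, 99]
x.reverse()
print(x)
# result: [99, 97, 70, 34, 25, 5, 5, -7]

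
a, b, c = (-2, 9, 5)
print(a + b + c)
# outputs 12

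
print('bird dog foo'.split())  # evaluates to ['bird', 'dog', 'foo']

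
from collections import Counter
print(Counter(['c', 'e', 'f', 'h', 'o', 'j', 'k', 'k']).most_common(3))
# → [('k', 2), ('c', 1), ('e', 1)]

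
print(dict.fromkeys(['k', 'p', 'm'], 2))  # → {'k': 2, 'p': 2, 'm': 2}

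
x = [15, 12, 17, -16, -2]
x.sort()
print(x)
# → [-16, -2, 12, 15, 17]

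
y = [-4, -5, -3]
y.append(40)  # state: [-4, -5, -3, 40]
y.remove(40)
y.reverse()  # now [-3, -5, -4]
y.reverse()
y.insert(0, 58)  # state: [58, -4, -5, -3]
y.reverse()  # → [-3, -5, -4, 58]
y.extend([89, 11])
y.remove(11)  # [-3, -5, -4, 58, 89]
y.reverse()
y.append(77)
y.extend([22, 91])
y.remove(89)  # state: [58, -4, -5, -3, 77, 22, 91]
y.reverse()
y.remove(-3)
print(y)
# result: [91, 22, 77, -5, -4, 58]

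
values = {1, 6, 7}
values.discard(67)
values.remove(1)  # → {6, 7}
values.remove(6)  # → {7}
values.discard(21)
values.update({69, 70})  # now {7, 69, 70}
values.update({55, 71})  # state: {7, 55, 69, 70, 71}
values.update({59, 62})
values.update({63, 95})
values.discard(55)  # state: {7, 59, 62, 63, 69, 70, 71, 95}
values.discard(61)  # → {7, 59, 62, 63, 69, 70, 71, 95}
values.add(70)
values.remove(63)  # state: {7, 59, 62, 69, 70, 71, 95}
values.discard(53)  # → {7, 59, 62, 69, 70, 71, 95}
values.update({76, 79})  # {7, 59, 62, 69, 70, 71, 76, 79, 95}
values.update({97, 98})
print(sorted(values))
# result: [7, 59, 62, 69, 70, 71, 76, 79, 95, 97, 98]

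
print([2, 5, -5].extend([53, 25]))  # None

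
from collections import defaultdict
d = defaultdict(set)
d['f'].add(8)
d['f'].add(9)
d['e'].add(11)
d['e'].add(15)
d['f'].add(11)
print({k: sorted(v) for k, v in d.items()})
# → {'f': [8, 9, 11], 'e': [11, 15]}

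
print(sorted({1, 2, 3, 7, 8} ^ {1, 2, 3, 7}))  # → [8]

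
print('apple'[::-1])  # elppa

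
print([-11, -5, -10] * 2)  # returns [-11, -5, -10, -11, -5, -10]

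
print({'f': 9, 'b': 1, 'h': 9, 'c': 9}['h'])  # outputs 9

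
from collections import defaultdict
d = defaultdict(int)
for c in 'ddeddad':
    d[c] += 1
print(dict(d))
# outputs {'d': 5, 'e': 1, 'a': 1}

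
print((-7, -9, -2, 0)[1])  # -9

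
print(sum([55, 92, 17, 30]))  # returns 194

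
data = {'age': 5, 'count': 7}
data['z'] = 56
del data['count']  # {'age': 5, 'z': 56}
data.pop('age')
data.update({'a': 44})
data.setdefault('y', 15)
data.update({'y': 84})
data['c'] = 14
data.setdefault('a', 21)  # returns 44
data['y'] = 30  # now {'z': 56, 'a': 44, 'y': 30, 'c': 14}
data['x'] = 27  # {'z': 56, 'a': 44, 'y': 30, 'c': 14, 'x': 27}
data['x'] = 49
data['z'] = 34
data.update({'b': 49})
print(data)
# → {'z': 34, 'a': 44, 'y': 30, 'c': 14, 'x': 49, 'b': 49}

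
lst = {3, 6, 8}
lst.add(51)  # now {3, 6, 8, 51}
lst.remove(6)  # {3, 8, 51}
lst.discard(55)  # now {3, 8, 51}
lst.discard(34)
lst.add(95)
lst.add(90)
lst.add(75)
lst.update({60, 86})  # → {3, 8, 51, 60, 75, 86, 90, 95}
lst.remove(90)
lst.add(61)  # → {3, 8, 51, 60, 61, 75, 86, 95}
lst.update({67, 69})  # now {3, 8, 51, 60, 61, 67, 69, 75, 86, 95}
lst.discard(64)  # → {3, 8, 51, 60, 61, 67, 69, 75, 86, 95}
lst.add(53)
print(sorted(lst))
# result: [3, 8, 51, 53, 60, 61, 67, 69, 75, 86, 95]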